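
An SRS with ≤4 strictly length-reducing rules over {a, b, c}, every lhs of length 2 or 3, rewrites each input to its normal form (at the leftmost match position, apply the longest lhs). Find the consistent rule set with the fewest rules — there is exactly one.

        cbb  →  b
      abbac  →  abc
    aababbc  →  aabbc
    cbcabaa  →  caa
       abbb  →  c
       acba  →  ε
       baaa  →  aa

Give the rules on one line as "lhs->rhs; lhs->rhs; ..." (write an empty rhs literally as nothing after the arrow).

ac->; ba->; bbb->cc; cb->

  | cbb => b
  | abbac => abc
  | aababbc => aabbc
  | cbcabaa => cabaa => caa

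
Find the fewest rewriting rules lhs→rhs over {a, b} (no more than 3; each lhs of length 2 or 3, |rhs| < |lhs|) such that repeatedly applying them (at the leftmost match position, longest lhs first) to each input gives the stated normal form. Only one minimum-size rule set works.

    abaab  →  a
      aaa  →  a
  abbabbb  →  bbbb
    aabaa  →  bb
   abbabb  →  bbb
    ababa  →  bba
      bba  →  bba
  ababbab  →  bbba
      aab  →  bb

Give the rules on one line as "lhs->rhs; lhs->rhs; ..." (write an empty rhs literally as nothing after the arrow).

aa->; aab->bb; ab->a

  | abaab => aaab => ab => a
  | aaa => a
  | abbabbb => ababbb => aabbb => bbbb
  | aabaa => bbaa => bb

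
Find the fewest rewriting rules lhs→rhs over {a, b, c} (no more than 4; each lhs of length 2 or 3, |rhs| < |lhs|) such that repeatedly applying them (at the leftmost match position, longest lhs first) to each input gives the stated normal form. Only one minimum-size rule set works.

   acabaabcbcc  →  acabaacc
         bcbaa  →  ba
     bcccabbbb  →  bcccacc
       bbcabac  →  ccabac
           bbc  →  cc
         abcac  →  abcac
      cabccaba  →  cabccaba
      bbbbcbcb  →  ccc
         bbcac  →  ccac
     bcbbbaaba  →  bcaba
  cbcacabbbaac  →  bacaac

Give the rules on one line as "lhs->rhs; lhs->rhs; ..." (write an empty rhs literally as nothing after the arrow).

  | acabaabcbcc => acabaabbc => acabaacc
  | bcbaa => ba
  | bcccabbbb => bcccacbb => bcccacc
  | bbcabac => ccabac

bb->c; cba->; cbc->b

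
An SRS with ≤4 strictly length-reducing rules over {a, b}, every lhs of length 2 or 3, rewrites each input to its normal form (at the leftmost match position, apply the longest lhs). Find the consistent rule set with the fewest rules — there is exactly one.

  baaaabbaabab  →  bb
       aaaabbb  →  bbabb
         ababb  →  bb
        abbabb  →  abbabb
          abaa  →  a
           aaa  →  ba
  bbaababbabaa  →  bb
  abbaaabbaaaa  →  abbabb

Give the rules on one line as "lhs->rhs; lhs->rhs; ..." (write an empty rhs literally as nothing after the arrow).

  | baaaabbaabab => bbaabbaabab => bbbabaabab => bbabaabab => bbabab => bbb => bb
  | aaaabbb => baabbb => bbabb
  | ababb => bb
  | abbabb

aa->b; aab->ba; aba->; bbb->bb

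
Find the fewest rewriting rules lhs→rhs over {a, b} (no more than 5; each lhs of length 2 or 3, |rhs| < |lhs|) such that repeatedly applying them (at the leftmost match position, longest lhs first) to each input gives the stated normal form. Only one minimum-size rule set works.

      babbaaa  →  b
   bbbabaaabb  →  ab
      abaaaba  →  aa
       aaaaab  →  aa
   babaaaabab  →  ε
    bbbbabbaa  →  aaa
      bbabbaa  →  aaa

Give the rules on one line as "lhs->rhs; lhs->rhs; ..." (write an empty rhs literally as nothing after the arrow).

aab->ba; aba->a; ba->b; bb->

  | babbaaa => bbbaaa => baaa => baa => ba => b
  | bbbabaaabb => babaaabb => bbaaabb => aaabb => abab => ab
  | abaaaba => aaaba => abaa => aa
  | aaaaab => aaaba => abaa => aa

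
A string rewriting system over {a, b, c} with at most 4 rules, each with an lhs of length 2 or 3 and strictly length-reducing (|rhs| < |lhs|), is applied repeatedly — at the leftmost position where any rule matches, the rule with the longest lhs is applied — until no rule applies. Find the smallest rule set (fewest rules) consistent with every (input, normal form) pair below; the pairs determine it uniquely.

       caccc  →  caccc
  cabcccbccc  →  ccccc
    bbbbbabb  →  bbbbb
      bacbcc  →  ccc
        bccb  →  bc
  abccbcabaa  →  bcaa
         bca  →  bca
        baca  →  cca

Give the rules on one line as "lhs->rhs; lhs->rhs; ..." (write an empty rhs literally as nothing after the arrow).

ab->b; ba->c; cb->

  | caccc
  | cabcccbccc => cbcccbccc => cccbccc => ccccc
  | bbbbbabb => bbbbcbb => bbbbb
  | bacbcc => ccbcc => ccc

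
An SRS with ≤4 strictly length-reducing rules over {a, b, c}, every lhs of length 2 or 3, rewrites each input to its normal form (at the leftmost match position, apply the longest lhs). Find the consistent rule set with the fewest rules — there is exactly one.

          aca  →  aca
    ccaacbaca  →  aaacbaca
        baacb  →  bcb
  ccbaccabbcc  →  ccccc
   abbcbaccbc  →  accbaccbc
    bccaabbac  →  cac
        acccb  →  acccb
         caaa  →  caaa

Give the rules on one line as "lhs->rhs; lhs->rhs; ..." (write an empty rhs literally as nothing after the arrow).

  | aca
  | ccaacbaca => aaacbaca
  | baacb => bcb
  | ccbaccabbcc => ccbaaabbcc => ccbabbcc => ccbbcc => ccccc

baa->b; bab->b; bb->c; cca->aa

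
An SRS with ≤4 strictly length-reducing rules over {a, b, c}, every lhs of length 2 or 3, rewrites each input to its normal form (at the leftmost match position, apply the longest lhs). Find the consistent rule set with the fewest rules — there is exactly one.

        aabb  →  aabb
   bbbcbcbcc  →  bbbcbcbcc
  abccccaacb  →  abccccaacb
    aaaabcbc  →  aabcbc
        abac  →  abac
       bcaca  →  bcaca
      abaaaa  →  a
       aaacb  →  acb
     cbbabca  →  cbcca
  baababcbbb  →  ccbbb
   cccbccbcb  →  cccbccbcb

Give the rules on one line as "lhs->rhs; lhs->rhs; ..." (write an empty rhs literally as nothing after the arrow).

aaa->a; baa->; bab->c

  | aabb
  | bbbcbcbcc
  | abccccaacb
  | aaaabcbc => aabcbc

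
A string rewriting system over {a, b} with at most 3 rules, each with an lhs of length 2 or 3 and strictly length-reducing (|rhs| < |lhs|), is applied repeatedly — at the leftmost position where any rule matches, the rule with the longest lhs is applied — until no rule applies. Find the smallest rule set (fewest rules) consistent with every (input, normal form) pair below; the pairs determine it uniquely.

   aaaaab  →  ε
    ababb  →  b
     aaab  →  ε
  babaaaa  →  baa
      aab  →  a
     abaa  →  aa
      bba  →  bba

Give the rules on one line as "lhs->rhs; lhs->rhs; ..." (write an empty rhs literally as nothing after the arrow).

aaa->a; ab->

  | aaaaab => aaab => ab => ε
  | ababb => abb => b
  | aaab => ab => ε
  | babaaaa => baaaa => baa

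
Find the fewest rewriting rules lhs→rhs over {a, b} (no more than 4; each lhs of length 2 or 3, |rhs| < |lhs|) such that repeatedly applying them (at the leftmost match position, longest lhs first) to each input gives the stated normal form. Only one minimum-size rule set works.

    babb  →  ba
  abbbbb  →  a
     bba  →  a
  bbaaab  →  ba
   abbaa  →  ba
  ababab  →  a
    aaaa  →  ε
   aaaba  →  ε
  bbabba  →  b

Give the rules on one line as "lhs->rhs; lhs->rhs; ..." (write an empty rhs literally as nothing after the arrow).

aa->b; ab->a; bb->

  | babb => bab => ba
  | abbbbb => abbbb => abbb => abb => ab => a
  | bba => a
  | bbaaab => aaab => bab => ba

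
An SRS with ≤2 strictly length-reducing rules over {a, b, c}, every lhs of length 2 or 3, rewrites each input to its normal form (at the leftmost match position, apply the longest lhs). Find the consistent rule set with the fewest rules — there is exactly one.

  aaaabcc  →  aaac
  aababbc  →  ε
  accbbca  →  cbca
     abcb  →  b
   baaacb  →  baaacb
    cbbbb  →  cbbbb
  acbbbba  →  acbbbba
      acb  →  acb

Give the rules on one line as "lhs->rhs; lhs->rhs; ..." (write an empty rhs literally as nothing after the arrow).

ab->c; cc->

  | aaaabcc => aaaccc => aaac
  | aababbc => acabbc => accbc => abc => cc => ε
  | accbbca => abbca => cbca
  | abcb => ccb => b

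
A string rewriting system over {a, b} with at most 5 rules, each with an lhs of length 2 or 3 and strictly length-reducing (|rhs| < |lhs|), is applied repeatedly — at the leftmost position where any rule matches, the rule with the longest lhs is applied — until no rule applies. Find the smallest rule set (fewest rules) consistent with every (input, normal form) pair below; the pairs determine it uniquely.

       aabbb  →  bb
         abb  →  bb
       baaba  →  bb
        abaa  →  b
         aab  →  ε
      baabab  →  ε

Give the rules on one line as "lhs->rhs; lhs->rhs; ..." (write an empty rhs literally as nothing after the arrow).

aab->; ab->b; ba->b; bbb->

  | aabbb => bb
  | abb => bb
  | baaba => baba => bba => bb
  | abaa => baa => ba => b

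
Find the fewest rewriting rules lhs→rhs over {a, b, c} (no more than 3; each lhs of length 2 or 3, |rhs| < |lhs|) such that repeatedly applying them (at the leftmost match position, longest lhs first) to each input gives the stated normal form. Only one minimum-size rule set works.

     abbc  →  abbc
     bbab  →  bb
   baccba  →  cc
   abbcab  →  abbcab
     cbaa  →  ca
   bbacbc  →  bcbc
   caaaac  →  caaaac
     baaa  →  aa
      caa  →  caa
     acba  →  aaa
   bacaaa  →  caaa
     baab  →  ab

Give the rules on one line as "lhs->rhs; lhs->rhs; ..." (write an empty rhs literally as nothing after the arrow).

  | abbc
  | bbab => bb
  | baccba => ccba => cc
  | abbcab

acb->aa; ba->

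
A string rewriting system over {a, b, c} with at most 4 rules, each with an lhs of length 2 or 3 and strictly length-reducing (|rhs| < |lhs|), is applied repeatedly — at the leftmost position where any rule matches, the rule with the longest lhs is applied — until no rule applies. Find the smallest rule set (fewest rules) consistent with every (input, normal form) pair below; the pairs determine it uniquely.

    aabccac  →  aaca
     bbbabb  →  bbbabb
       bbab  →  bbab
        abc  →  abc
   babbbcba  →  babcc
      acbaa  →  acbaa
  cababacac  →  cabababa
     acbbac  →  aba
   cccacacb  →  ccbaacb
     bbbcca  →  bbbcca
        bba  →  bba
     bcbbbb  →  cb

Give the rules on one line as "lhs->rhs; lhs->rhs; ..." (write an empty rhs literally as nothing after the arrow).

bca->cc; bcb->c; cac->ba; cbb->c

  | aabccac => aabcba => aaca
  | bbbabb
  | bbab
  | abc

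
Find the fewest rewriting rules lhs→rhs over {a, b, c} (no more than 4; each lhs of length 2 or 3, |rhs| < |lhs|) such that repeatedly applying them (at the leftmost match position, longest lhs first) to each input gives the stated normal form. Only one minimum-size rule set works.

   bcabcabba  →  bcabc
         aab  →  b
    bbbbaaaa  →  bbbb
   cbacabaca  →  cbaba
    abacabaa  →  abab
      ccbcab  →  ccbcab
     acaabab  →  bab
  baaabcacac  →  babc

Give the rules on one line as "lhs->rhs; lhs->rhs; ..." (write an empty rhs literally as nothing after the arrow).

  | bcabcabba => bcabcaa => bcabc
  | aab => b
  | bbbbaaaa => bbbbaa => bbbb
  | cbacabaca => cbabaca => cbaba

aa->; abb->a; ac->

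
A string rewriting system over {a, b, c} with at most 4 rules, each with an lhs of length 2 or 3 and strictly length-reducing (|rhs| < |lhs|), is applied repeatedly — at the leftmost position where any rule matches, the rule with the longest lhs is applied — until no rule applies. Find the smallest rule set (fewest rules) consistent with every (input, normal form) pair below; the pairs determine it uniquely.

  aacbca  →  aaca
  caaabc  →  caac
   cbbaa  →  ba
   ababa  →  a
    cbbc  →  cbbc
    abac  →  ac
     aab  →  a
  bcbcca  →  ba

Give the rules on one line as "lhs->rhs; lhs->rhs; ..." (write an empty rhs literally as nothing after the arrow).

ab->; bba->cb; cbc->c; cc->

  | aacbca => aaca
  | caaabc => caac
  | cbbaa => ccba => ba
  | ababa => aba => a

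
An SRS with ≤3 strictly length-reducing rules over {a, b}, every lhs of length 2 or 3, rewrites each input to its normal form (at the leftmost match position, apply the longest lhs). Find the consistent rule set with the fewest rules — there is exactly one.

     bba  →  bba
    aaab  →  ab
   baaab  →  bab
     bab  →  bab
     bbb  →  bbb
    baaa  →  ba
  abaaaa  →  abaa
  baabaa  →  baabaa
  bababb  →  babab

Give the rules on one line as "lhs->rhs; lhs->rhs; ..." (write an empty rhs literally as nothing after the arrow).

aaa->a; abb->ab

  | bba
  | aaab => ab
  | baaab => bab
  | bab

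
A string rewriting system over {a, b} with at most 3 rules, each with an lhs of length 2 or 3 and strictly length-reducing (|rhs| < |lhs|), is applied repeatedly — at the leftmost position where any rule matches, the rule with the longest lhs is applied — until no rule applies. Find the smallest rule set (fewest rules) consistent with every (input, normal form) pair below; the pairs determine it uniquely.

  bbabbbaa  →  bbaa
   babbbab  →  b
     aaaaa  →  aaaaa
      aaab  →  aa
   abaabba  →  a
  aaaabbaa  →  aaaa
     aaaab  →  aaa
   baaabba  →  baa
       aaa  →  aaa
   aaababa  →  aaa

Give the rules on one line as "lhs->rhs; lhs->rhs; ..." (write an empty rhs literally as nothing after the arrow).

ab->; bbb->b

  | bbabbbaa => bbbbaa => bbaa
  | babbbab => bbbab => bab => b
  | aaaaa
  | aaab => aa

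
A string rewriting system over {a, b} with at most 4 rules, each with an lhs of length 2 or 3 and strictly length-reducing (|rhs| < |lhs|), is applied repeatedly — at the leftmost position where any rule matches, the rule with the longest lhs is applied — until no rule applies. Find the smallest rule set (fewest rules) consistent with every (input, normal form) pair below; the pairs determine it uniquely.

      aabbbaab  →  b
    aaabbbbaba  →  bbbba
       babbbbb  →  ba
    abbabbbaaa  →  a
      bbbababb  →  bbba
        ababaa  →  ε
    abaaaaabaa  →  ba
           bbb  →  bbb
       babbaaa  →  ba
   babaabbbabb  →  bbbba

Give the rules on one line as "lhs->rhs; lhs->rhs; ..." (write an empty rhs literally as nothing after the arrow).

  | aabbbaab => abbbaab => abbaab => abaab => aaab => b
  | aaabbbbaba => bbbbaba => bbbbaa => bbbba
  | babbbbb => babbbb => babbb => babb => bab => ba
  | abbabbbaaa => ababbbaaa => aabbbaaa => abbbaaa => abbaaa => abaaa => aaaa => a

aa->a; aaa->; ab->a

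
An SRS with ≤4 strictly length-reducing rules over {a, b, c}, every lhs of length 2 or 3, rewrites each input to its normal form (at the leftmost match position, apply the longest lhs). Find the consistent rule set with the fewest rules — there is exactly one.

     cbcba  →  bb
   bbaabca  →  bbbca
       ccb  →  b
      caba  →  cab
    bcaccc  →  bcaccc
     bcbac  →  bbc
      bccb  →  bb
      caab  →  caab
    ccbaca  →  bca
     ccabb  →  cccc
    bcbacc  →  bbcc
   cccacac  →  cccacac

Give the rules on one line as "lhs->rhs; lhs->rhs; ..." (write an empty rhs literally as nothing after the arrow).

  | cbcba => bcba => bba => bb
  | bbaabca => bbabca => bbbca
  | ccb => cb => b
  | caba => cab

abb->cc; ba->b; cb->b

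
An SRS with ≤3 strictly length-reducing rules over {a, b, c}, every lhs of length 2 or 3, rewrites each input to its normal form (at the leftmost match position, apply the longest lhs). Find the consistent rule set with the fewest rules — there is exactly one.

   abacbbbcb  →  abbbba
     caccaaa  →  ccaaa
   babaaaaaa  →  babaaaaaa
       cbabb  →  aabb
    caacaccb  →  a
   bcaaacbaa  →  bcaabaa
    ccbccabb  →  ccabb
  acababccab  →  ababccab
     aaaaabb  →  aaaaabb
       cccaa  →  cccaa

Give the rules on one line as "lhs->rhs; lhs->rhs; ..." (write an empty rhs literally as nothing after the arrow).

ac->; cb->a

  | abacbbbcb => abbbbcb => abbbba
  | caccaaa => ccaaa
  | babaaaaaa
  | cbabb => aabb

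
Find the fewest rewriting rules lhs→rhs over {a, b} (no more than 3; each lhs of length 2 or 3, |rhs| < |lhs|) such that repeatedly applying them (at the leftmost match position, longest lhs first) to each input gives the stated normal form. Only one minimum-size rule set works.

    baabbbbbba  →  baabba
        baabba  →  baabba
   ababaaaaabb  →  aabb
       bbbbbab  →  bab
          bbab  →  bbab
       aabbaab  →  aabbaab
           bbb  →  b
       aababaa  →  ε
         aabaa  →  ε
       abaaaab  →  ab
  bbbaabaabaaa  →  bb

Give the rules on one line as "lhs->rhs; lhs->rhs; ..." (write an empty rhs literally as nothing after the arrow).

  | baabbbbbba => baabbbba => baabba
  | baabba
  | ababaaaaabb => abaaaaabb => aaaaabb => aabb
  | bbbbbab => bbbab => bab

aaa->; aba->a; bbb->b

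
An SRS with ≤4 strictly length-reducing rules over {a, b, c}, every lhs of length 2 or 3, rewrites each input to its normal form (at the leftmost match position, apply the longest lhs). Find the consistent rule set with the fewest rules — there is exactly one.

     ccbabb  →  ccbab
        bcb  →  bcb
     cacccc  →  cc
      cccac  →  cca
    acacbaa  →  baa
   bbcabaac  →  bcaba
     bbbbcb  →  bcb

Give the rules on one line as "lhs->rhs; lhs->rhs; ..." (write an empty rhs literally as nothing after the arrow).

  | ccbabb => ccbab
  | bcb
  | cacccc => accc => cc
  | cccac => cca

ac->; bb->b; cac->a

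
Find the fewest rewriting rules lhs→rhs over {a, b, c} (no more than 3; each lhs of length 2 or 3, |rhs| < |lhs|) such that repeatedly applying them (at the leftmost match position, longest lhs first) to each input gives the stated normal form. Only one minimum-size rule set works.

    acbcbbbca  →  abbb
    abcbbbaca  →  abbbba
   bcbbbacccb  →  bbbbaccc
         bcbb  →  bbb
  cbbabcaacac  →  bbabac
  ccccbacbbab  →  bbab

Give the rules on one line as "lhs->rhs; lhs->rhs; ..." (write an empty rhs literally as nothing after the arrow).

  | acbcbbbca => accbbbca => acbbbca => abbbca => abbb
  | abcbbbaca => abbbbaca => abbbba
  | bcbbbacccb => bbbbacccb => bbbbaccc
  | bcbb => bbb

ca->; cb->c; cbb->bb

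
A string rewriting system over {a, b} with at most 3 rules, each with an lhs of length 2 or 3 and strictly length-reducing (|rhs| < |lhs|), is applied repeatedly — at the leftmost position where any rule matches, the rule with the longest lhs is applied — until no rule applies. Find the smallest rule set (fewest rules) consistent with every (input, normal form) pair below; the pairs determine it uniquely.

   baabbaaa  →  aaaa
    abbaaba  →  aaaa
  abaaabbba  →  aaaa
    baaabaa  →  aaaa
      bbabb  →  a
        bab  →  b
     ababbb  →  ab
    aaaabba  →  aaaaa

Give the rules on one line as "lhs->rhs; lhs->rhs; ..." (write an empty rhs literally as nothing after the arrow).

aab->aa; ba->; bb->

  | baabbaaa => abbaaa => aaaa
  | abbaaba => aaaba => aaaa
  | abaaabbba => aaabbba => aaabba => aaaba => aaaa
  | baaabaa => aabaa => aaaa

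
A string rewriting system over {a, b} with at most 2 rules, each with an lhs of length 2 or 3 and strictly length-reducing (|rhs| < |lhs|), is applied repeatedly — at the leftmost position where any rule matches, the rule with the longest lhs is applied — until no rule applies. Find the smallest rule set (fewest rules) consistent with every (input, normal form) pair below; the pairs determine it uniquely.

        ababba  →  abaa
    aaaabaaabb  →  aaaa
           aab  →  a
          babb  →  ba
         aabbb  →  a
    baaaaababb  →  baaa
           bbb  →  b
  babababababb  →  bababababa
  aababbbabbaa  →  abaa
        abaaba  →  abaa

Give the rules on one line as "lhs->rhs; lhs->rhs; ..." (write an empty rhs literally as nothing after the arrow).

aab->a; bb->

  | ababba => abaa
  | aaaabaaabb => aaaaaabb => aaaaab => aaaa
  | aab => a
  | babb => ba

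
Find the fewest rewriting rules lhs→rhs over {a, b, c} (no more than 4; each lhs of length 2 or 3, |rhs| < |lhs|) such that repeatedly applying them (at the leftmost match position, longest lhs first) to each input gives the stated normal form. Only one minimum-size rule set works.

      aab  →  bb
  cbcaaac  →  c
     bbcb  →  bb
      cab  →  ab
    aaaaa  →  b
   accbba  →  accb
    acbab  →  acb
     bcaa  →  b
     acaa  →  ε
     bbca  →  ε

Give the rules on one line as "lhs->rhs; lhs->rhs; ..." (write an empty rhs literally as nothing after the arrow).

  | aab => bb
  | cbcaaac => caaac => aaac => bac => c
  | bbcb => bb
  | cab => ab

aa->b; ba->; bc->; ca->a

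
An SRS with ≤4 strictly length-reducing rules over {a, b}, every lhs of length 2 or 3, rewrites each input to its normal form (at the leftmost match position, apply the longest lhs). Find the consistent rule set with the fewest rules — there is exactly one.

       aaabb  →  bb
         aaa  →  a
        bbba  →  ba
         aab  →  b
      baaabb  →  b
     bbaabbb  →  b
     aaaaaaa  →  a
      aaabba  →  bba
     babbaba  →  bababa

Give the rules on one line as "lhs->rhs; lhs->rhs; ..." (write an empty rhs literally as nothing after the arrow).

  | aaabb => aabb => bb
  | aaa => aa => a
  | bbba => ba
  | aab => b

aa->a; aab->b; abb->ab; bbb->b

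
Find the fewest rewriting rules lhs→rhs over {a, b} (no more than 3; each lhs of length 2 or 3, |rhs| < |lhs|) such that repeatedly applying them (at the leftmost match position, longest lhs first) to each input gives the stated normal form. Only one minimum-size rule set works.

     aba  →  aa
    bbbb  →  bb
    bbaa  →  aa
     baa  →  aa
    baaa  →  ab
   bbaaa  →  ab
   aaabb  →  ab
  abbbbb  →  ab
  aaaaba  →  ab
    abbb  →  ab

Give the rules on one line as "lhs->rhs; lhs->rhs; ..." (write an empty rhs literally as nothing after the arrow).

  | aba => aa
  | bbbb => bb
  | bbaa => baa => aa
  | baa => aa

aaa->ab; ba->a; bbb->b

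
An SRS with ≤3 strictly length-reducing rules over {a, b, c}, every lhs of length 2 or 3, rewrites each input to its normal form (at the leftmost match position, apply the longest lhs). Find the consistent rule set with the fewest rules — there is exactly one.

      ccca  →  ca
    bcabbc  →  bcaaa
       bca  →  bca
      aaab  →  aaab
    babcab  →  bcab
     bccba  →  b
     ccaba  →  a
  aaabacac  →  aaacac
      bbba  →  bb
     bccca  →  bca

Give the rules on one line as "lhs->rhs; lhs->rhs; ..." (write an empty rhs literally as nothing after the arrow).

ba->; bbc->aa; cc->

  | ccca => ca
  | bcabbc => bcaaa
  | bca
  | aaab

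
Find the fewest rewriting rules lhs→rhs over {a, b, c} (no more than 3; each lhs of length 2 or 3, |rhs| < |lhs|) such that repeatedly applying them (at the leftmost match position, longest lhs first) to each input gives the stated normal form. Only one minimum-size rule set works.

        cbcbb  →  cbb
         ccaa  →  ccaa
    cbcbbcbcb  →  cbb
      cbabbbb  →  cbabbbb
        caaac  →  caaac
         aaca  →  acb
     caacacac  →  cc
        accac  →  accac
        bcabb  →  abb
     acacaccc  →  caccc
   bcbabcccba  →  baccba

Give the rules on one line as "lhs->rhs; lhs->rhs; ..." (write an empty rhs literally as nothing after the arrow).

aca->cb; bc->

  | cbcbb => cbb
  | ccaa
  | cbcbbcbcb => cbbcbcb => cbbcb => cbb
  | cbabbbb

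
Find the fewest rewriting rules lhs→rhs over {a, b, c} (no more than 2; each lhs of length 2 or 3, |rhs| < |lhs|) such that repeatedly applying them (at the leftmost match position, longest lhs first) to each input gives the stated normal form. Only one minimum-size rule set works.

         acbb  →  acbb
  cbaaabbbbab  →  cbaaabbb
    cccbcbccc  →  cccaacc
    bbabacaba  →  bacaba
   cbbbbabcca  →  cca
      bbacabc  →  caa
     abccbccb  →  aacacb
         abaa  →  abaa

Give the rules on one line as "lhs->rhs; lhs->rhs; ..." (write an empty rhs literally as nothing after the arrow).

bba->; bc->a

  | acbb
  | cbaaabbbbab => cbaaabbb
  | cccbcbccc => cccabccc => cccaacc
  | bbabacaba => bacaba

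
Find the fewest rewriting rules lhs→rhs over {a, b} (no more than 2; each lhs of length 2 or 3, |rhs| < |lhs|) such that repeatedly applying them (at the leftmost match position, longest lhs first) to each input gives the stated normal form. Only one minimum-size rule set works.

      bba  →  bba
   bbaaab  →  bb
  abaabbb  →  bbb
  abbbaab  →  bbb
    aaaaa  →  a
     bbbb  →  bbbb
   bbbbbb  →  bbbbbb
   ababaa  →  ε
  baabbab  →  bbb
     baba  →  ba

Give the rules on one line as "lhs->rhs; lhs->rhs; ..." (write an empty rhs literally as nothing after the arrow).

aa->; ab->

  | bba
  | bbaaab => bbab => bb
  | abaabbb => aabbb => bbb
  | abbbaab => bbaab => bbb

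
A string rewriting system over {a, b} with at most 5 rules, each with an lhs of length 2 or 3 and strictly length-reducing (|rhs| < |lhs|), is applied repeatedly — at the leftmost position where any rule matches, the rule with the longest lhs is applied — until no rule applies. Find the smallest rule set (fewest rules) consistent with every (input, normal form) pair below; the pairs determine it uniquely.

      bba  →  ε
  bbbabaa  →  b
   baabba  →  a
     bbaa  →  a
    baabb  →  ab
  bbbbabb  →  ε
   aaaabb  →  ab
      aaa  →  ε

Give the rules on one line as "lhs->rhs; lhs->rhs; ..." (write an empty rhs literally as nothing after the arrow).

aa->b; ba->; bab->ba; bb->b

  | bba => ba => ε
  | bbbabaa => bbabaa => babaa => baaa => aa => b
  | baabba => abba => aba => a
  | bbaa => baa => a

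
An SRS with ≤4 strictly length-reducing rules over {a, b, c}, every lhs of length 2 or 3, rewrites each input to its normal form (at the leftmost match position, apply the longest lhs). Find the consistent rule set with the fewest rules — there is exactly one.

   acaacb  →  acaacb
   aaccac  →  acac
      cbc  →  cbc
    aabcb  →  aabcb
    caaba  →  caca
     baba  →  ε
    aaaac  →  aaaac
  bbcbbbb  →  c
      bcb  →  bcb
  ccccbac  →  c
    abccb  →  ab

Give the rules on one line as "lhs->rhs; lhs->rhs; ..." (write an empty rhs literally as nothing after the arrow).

aba->ca; ba->; bb->; cc->b

  | acaacb
  | aaccac => aabac => acac
  | cbc
  | aabcb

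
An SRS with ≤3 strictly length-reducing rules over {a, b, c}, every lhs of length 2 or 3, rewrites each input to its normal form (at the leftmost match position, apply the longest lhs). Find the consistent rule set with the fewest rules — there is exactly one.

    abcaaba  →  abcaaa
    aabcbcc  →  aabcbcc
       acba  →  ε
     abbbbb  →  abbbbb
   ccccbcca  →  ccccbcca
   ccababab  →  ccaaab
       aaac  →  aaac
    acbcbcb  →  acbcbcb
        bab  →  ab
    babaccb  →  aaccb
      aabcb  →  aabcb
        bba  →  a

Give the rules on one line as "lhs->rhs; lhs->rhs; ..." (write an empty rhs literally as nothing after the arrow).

  | abcaaba => abcaaa
  | aabcbcc
  | acba => aca => ε
  | abbbbb

aca->; ba->a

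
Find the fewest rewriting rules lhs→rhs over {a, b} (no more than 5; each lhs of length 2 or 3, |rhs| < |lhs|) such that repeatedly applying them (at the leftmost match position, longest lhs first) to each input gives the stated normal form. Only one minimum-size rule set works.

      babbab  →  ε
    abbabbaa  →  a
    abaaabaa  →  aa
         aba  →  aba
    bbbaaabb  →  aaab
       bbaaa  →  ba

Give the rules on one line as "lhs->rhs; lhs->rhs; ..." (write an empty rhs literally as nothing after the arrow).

  | babbab => bab => ε
  | abbabbaa => ababbaa => abaa => a
  | abaaabaa => aabaa => aa
  | aba

abb->ab; baa->; bab->; bbb->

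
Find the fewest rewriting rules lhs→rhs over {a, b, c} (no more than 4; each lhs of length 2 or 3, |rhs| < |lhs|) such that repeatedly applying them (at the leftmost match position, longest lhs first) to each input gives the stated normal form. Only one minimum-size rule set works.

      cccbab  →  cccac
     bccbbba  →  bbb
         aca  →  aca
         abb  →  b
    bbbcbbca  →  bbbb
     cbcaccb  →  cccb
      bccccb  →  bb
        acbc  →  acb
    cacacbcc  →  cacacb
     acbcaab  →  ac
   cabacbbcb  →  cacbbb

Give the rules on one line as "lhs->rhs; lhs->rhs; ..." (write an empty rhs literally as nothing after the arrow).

ab->; ba->; bab->ac; bc->b

  | cccbab => cccac
  | bccbbba => bcbbba => bbbba => bbb
  | aca
  | abb => b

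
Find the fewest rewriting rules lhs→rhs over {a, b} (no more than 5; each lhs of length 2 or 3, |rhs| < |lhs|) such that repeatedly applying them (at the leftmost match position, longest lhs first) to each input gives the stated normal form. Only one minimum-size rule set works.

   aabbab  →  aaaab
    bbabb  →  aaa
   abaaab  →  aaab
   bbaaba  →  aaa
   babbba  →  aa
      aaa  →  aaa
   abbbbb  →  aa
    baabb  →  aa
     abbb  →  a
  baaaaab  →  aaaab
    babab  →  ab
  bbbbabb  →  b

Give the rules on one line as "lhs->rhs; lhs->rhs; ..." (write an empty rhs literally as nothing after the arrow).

ba->; bab->; bb->a; bbb->

  | aabbab => aaaab
  | bbabb => aabb => aaa
  | abaaab => aaab
  | bbaaba => aaaba => aaa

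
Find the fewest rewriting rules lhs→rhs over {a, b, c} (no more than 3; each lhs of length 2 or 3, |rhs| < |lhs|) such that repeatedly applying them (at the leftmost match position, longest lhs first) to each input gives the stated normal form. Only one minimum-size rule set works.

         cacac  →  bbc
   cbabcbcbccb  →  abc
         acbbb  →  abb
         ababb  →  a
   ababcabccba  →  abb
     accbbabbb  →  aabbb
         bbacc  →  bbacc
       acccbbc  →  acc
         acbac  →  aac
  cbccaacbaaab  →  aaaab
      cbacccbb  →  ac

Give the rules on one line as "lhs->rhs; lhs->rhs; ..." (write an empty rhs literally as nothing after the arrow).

bab->c; ca->b; cb->

  | cacac => bcac => bbc
  | cbabcbcbccb => abcbcbccb => abcbccb => abccb => abc
  | acbbb => abb
  | ababb => acb => a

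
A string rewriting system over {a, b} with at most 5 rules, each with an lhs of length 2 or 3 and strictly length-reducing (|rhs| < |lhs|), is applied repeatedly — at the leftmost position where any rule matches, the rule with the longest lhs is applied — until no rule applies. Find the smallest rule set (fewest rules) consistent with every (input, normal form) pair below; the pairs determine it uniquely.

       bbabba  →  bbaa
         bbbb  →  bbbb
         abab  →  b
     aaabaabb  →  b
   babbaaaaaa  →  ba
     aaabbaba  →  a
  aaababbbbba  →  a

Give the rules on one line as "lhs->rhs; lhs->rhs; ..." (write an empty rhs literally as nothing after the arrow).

aaa->a; ab->b; aba->aa; abb->ab

  | bbabba => bbaba => bbaa
  | bbbb
  | abab => aab => ab => b
  | aaabaabb => abaabb => aaabb => abb => ab => b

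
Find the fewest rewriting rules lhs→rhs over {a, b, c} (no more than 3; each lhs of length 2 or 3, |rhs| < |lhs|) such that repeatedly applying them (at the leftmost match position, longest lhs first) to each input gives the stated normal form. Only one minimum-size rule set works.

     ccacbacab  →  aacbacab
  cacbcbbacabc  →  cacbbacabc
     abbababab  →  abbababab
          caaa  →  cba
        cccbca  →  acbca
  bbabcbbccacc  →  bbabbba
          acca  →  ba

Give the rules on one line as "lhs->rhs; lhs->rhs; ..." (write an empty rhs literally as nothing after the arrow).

  | ccacbacab => aacbacab
  | cacbcbbacabc => cacbbacabc
  | abbababab
  | caaa => cba

aaa->ba; bcb->b; cc->a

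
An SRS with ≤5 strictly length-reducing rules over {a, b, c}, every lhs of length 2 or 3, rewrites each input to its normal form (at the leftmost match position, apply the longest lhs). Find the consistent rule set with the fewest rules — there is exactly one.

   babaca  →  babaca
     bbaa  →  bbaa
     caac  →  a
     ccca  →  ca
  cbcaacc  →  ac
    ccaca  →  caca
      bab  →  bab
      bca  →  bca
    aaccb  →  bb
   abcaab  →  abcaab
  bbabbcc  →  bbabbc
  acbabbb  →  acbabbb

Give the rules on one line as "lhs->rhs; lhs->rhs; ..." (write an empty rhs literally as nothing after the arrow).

aac->bb; bcb->b; cbb->a; cc->c

  | babaca
  | bbaa
  | caac => cbb => a
  | ccca => cca => ca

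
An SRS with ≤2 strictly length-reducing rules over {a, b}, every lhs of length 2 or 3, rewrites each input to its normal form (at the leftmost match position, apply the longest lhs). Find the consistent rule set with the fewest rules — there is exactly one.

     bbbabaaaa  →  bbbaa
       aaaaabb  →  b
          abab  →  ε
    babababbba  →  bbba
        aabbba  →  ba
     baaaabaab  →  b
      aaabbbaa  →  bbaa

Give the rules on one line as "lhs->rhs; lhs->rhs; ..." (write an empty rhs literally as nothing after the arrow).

aaa->a; ab->

  | bbbabaaaa => bbbaaaa => bbbaa
  | aaaaabb => aaabb => abb => b
  | abab => ab => ε
  | babababbba => bababbba => babbba => bbba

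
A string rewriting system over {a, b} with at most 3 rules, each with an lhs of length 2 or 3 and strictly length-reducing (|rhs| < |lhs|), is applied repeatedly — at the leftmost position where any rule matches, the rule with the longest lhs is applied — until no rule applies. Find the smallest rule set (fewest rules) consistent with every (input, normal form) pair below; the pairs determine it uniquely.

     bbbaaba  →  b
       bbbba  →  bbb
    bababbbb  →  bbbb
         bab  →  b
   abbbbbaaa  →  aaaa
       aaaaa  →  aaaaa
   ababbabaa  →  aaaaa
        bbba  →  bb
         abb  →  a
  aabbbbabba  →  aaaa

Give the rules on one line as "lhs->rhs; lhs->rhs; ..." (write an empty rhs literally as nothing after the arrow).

ab->a; ba->

  | bbbaaba => bbaba => bba => b
  | bbbba => bbb
  | bababbbb => babbbb => bbbb
  | bab => b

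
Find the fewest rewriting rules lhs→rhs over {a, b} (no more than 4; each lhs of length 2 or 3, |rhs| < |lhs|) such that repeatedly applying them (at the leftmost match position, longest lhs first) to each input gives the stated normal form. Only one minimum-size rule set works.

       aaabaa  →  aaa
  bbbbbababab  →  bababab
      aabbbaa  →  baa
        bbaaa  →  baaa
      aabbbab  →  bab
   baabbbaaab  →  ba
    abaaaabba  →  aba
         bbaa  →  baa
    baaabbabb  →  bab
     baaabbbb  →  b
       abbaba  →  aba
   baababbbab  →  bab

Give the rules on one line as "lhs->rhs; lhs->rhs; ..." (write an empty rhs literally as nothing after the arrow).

aab->; abb->; bb->b

  | aaabaa => aaa
  | bbbbbababab => bbbbababab => bbbababab => bbababab => bababab
  | aabbbaa => bbaa => baa
  | bbaaa => baaa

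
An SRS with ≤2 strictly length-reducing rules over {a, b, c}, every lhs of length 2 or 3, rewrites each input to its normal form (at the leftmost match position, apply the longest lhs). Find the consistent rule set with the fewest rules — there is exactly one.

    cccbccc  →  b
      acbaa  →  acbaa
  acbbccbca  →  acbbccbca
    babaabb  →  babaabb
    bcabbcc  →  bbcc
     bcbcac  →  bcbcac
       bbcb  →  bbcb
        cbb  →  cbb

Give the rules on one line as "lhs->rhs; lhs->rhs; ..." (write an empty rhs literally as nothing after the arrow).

  | cccbccc => bccc => b
  | acbaa
  | acbbccbca
  | babaabb

cab->; ccc->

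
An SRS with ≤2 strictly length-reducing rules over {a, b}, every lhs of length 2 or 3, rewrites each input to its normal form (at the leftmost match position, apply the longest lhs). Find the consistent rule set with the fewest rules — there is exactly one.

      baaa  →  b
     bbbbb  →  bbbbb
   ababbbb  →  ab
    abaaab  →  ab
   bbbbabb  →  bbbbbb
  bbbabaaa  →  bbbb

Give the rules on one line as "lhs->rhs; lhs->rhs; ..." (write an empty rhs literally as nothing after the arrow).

abb->ab; ba->b

  | baaa => baa => ba => b
  | bbbbb
  | ababbbb => abbbbb => abbbb => abbb => abb => ab
  | abaaab => abaab => abab => abb => ab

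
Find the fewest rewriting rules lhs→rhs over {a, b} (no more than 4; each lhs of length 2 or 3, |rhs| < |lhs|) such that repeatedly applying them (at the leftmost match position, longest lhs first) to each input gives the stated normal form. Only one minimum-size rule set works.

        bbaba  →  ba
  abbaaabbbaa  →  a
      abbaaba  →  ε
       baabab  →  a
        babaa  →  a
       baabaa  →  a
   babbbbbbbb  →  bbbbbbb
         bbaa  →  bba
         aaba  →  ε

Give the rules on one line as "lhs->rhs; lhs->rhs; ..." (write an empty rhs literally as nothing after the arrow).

aa->a; ab->a; aba->; bab->

  | bbaba => ba
  | abbaaabbbaa => abaaabbbaa => aabbbaa => abbbaa => abbaa => abaa => a
  | abbaaba => abaaba => aba => ε
  | baabab => babab => ab => a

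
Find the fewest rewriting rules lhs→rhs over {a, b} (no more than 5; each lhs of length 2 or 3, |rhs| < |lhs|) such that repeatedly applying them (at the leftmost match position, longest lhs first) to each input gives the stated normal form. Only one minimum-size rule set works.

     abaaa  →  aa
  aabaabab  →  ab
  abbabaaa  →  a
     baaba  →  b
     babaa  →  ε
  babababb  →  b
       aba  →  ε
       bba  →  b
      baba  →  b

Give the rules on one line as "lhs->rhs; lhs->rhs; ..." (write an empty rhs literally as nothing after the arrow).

aba->; ba->b; baa->; bb->b

  | abaaa => aa
  | aabaabab => aabab => ab
  | abbabaaa => ababaaa => baaa => a
  | baaba => ba => b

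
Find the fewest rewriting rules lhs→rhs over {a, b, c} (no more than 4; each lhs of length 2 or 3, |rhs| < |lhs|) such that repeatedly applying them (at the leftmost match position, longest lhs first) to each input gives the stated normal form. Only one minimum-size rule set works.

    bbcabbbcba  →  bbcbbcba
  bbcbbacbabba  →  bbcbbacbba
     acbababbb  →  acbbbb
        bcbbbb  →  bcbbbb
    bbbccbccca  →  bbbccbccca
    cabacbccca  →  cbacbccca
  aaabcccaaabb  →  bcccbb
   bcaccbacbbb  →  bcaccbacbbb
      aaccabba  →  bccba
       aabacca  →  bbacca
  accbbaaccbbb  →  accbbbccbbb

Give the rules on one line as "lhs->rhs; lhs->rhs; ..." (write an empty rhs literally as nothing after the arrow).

  | bbcabbbcba => bbcbbcba
  | bbcbbacbabba => bbcbbacbba
  | acbababbb => acbbabbb => acbbbb
  | bcbbbb

aa->b; ab->; aba->ba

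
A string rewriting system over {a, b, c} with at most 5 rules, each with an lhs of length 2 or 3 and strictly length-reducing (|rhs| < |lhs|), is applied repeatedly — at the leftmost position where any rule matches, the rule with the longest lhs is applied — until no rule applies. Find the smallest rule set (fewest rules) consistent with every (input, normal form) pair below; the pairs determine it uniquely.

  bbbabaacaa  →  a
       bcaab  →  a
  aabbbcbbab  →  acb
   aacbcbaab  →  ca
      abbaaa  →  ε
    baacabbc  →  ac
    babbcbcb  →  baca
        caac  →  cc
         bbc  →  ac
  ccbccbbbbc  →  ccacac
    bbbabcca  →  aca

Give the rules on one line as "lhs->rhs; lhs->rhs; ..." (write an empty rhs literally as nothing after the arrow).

  | bbbabaacaa => ababaacaa => aabaacaa => baacaa => bcaa => aaa => a
  | bcaab => aaab => ab => a
  | aabbbcbbab => bbbcbbab => abcbbab => acbbab => acaab => acb
  | aacbcbaab => cbcbaab => cabaab => caaab => cab => ca

aa->; ab->a; bb->a; bc->a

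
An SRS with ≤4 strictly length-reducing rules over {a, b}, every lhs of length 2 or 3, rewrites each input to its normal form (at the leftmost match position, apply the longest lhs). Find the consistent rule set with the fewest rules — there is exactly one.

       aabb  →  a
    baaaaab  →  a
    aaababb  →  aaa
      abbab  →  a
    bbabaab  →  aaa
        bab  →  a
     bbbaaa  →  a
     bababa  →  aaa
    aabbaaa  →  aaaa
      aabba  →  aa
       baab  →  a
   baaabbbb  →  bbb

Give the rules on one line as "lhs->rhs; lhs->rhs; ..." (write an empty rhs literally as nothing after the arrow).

ab->a; abb->b; ba->a; baa->ba

  | aabb => ab => a
  | baaaaab => baaaab => baaab => baab => bab => ab => a
  | aaababb => aaaabb => aaab => aaa
  | abbab => bab => ab => a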